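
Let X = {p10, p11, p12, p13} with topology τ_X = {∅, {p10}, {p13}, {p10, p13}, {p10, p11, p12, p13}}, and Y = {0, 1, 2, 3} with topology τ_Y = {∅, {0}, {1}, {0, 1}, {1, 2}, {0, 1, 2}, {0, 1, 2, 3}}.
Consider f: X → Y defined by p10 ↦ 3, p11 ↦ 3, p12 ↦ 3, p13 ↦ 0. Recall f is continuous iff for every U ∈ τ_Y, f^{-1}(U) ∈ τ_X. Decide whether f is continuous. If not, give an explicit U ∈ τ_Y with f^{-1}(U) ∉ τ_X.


f IS continuous.

Compute f^{-1}(U) for each U ∈ τ_Y:
  U = ∅: f^{-1}(U) = ∅ ∈ τ_X ✓.
  U = {0}: f^{-1}(U) = {p13} ∈ τ_X ✓.
  U = {1}: f^{-1}(U) = ∅ ∈ τ_X ✓.
  U = {0, 1}: f^{-1}(U) = {p13} ∈ τ_X ✓.
  U = {1, 2}: f^{-1}(U) = ∅ ∈ τ_X ✓.
  U = {0, 1, 2}: f^{-1}(U) = {p13} ∈ τ_X ✓.
  U = {0, 1, 2, 3}: f^{-1}(U) = {p10, p11, p12, p13} ∈ τ_X ✓.
Every preimage lies in τ_X, so f IS continuous.


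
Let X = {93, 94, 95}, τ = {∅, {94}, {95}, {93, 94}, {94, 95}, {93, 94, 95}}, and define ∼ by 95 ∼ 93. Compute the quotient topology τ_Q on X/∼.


X/∼ = {[93=95], [94]}; |τ_Q| = 3.

Equivalence classes: [93=95], [94].
Quotient map π: X → X/∼ sends 93 ↦ [93=95], 94 ↦ [94], 95 ↦ [93=95].
For each subset V ⊆ X/∼, compute π^{-1}(V) ⊆ X and check whether π^{-1}(V) ∈ τ. V is open in τ_Q iff π^{-1}(V) ∈ τ.
  V = {}: π^{-1}(V) = ∅ ∈ τ ✓.
  V = {[93=95]}: π^{-1}(V) = {93, 95} ∉ τ ✗.
  V = {[94]}: π^{-1}(V) = {94} ∈ τ ✓.
  V = {[93=95], [94]}: π^{-1}(V) = {93, 94, 95} ∈ τ ✓.
Open sets in the quotient: τ_Q = {{}, {[94]}, {[93=95], [94]}} (3 elements).


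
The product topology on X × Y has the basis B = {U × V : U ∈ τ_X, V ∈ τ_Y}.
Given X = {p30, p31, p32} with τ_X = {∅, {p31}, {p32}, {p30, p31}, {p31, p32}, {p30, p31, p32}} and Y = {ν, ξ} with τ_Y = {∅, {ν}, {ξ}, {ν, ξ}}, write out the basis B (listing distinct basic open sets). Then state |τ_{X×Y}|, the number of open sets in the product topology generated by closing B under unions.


Basis B = {∅ × ∅, {p31} × {ν}, {p31} × {ξ}, {p32} × {ν}, {p32} × {ξ}, {p30, p31} × {ν}, {p30, p31} × {ξ}, {p31} × {ν, ξ}, {p31, p32} × {ν}, {p31, p32} × {ξ}, {p32} × {ν, ξ}, {p30, p31, p32} × {ν}, {p30, p31, p32} × {ξ}, {p30, p31} × {ν, ξ}, {p31, p32} × {ν, ξ}, {p30, p31, p32} × {ν, ξ}}; |τ_{X×Y}| = 36.

Enumerate products U × V with U ∈ τ_X, V ∈ τ_Y (deduplicated):
  ∅ × ∅ = {} (∅)
  {p31} × {ν} = {(p31,ν)}
  {p31} × {ξ} = {(p31,ξ)}
  {p32} × {ν} = {(p32,ν)}
  {p32} × {ξ} = {(p32,ξ)}
  {p30, p31} × {ν} = {(p30,ν), (p31,ν)}
  {p30, p31} × {ξ} = {(p30,ξ), (p31,ξ)}
  {p31} × {ν, ξ} = {(p31,ν), (p31,ξ)}
  {p31, p32} × {ν} = {(p31,ν), (p32,ν)}
  {p31, p32} × {ξ} = {(p31,ξ), (p32,ξ)}
  {p32} × {ν, ξ} = {(p32,ν), (p32,ξ)}
  {p30, p31, p32} × {ν} = {(p30,ν), (p31,ν), (p32,ν)}
  {p30, p31, p32} × {ξ} = {(p30,ξ), (p31,ξ), (p32,ξ)}
  {p30, p31} × {ν, ξ} = {(p30,ν), (p30,ξ), (p31,ν), (p31,ξ)}
  {p31, p32} × {ν, ξ} = {(p31,ν), (p31,ξ), (p32,ν), (p32,ξ)}
  {p30, p31, p32} × {ν, ξ} = {(p30,ν), (p30,ξ), (p31,ν), (p31,ξ), (p32,ν), (p32,ξ)}
These 16 distinct sets form the basis B.
Close under arbitrary unions to get τ_{X×Y}; counting gives |τ_{X×Y}| = 36.


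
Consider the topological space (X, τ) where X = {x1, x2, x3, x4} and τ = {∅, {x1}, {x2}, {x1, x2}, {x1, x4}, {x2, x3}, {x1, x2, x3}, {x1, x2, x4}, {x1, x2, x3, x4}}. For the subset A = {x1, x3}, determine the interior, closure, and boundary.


int(A) = {x1}, cl(A) = {x1, x3, x4}, ∂A = {x3, x4}.

Closed sets in (X, τ) are complements of opens:
  closed(X, τ) = {∅, {x3}, {x4}, {x1, x4}, {x2, x3}, {x3, x4}, {x1, x3, x4}, {x2, x3, x4}, {x1, x2, x3, x4}}.
int(A) = ⋃ {U ∈ τ : U ⊆ A}. Opens contained in A: ∅, {x1}.
Taking the union of these: int(A) = {x1}.
cl(A) = ⋂ {C closed : A ⊆ C}. Closed sets containing A: {x1, x3, x4}, {x1, x2, x3, x4}.
Intersecting these: cl(A) = {x1, x3, x4}.
∂A = cl(A) ∖ int(A) = {x1, x3, x4} ∖ {x1} = {x3, x4}.


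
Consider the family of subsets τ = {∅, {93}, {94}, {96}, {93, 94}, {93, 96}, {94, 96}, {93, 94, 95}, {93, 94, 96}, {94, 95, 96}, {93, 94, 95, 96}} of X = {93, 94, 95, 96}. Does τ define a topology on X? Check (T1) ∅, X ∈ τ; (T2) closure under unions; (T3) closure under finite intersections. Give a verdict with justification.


τ is NOT a topology on X.

Axiom (T1): ∅ ∈ τ? Yes; X ∈ τ? Yes.
Axiom (T2/T3): check pairwise unions and intersections of members of τ.
Counterexample for (T3): {93, 94, 95} ∩ {94, 95, 96} = {94, 95} ∉ τ. Therefore τ is NOT a topology.


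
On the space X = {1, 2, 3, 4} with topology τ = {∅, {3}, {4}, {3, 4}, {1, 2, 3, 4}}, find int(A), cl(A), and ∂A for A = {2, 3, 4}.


int(A) = {3, 4}, cl(A) = {1, 2, 3, 4}, ∂A = {1, 2}.

Closed sets in (X, τ) are complements of opens:
  closed(X, τ) = {∅, {1, 2}, {1, 2, 3}, {1, 2, 4}, {1, 2, 3, 4}}.
int(A) = ⋃ {U ∈ τ : U ⊆ A}. Opens contained in A: ∅, {3}, {4}, {3, 4}.
Taking the union of these: int(A) = {3, 4}.
cl(A) = ⋂ {C closed : A ⊆ C}. Closed sets containing A: {1, 2, 3, 4}.
Intersecting these: cl(A) = {1, 2, 3, 4}.
∂A = cl(A) ∖ int(A) = {1, 2, 3, 4} ∖ {3, 4} = {1, 2}.


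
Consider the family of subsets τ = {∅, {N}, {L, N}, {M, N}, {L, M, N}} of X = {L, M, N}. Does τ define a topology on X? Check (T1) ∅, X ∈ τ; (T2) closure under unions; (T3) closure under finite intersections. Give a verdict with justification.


τ IS a topology on X.

Axiom (T1): ∅ ∈ τ? Yes; X ∈ τ? Yes.
Axiom (T2/T3): check pairwise unions and intersections of members of τ.
All pairwise intersections and unions checked — each lies in τ. Therefore τ satisfies (T1), (T2), (T3): it IS a topology on X.


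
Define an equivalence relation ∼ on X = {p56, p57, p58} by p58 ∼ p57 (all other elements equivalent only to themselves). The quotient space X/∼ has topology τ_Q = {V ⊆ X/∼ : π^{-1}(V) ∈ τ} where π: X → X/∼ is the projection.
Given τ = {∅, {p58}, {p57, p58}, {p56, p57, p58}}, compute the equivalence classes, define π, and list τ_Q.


X/∼ = {[p56], [p57=p58]}; |τ_Q| = 3.

Equivalence classes: [p56], [p57=p58].
Quotient map π: X → X/∼ sends p56 ↦ [p56], p57 ↦ [p57=p58], p58 ↦ [p57=p58].
For each subset V ⊆ X/∼, compute π^{-1}(V) ⊆ X and check whether π^{-1}(V) ∈ τ. V is open in τ_Q iff π^{-1}(V) ∈ τ.
  V = {}: π^{-1}(V) = ∅ ∈ τ ✓.
  V = {[p56]}: π^{-1}(V) = {p56} ∉ τ ✗.
  V = {[p57=p58]}: π^{-1}(V) = {p57, p58} ∈ τ ✓.
  V = {[p56], [p57=p58]}: π^{-1}(V) = {p56, p57, p58} ∈ τ ✓.
Open sets in the quotient: τ_Q = {{}, {[p57=p58]}, {[p56], [p57=p58]}} (3 elements).


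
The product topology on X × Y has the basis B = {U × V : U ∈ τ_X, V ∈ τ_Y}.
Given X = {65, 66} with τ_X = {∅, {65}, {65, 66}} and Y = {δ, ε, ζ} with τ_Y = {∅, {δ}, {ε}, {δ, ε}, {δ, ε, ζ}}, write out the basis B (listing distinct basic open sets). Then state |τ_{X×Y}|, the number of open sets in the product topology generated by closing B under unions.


Basis B = {∅ × ∅, {65} × {δ}, {65} × {ε}, {65} × {δ, ε}, {65, 66} × {δ}, {65, 66} × {ε}, {65} × {δ, ε, ζ}, {65, 66} × {δ, ε}, {65, 66} × {δ, ε, ζ}}; |τ_{X×Y}| = 14.

Enumerate products U × V with U ∈ τ_X, V ∈ τ_Y (deduplicated):
  ∅ × ∅ = {} (∅)
  {65} × {δ} = {(65,δ)}
  {65} × {ε} = {(65,ε)}
  {65} × {δ, ε} = {(65,δ), (65,ε)}
  {65, 66} × {δ} = {(65,δ), (66,δ)}
  {65, 66} × {ε} = {(65,ε), (66,ε)}
  {65} × {δ, ε, ζ} = {(65,δ), (65,ε), (65,ζ)}
  {65, 66} × {δ, ε} = {(65,δ), (65,ε), (66,δ), (66,ε)}
  {65, 66} × {δ, ε, ζ} = {(65,δ), (65,ε), (65,ζ), (66,δ), (66,ε), (66,ζ)}
These 9 distinct sets form the basis B.
Close under arbitrary unions to get τ_{X×Y}; counting gives |τ_{X×Y}| = 14.


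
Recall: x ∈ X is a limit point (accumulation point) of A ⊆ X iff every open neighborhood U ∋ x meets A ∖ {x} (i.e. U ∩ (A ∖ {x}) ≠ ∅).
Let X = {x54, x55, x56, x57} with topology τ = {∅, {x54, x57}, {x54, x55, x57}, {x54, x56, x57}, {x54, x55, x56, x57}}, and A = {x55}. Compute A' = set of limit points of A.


A' = ∅

For each x ∈ X, list the open sets U ∈ τ with x ∈ U, then check whether U ∩ (A ∖ {x}) ≠ ∅ for every such U.
  x = x54: open {x54, x57} ∋ x has {x54, x57} ∩ (A ∖ {x54}) = ∅, so x is NOT a limit point.
  x = x55: open {x54, x55, x57} ∋ x has {x54, x55, x57} ∩ (A ∖ {x55}) = ∅, so x is NOT a limit point.
  x = x56: open {x54, x56, x57} ∋ x has {x54, x56, x57} ∩ (A ∖ {x56}) = ∅, so x is NOT a limit point.
  x = x57: open {x54, x57} ∋ x has {x54, x57} ∩ (A ∖ {x57}) = ∅, so x is NOT a limit point.
Collecting: A' = ∅.


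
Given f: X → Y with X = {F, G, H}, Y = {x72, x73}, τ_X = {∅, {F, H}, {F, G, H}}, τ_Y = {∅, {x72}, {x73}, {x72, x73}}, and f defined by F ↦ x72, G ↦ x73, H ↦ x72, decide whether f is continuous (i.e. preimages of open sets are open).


f is NOT continuous.

Compute f^{-1}(U) for each U ∈ τ_Y:
  U = ∅: f^{-1}(U) = ∅ ∈ τ_X ✓.
  U = {x72}: f^{-1}(U) = {F, H} ∈ τ_X ✓.
  U = {x73}: f^{-1}(U) = {G} ∉ τ_X ✗.
  U = {x72, x73}: f^{-1}(U) = {F, G, H} ∈ τ_X ✓.
Found U = {x73} with f^{-1}(U) = {G} not in τ_X. Therefore f is NOT continuous.


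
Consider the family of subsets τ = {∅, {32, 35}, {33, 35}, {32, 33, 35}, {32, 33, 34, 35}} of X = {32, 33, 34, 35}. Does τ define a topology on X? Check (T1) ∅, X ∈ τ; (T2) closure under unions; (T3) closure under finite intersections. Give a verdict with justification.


τ is NOT a topology on X.

Axiom (T1): ∅ ∈ τ? Yes; X ∈ τ? Yes.
Axiom (T2/T3): check pairwise unions and intersections of members of τ.
Counterexample for (T3): {32, 35} ∩ {33, 35} = {35} ∉ τ. Therefore τ is NOT a topology.


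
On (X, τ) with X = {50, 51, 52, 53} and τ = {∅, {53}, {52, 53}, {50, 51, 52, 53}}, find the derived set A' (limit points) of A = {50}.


A' = {51}

For each x ∈ X, list the open sets U ∈ τ with x ∈ U, then check whether U ∩ (A ∖ {x}) ≠ ∅ for every such U.
  x = 50: open {50, 51, 52, 53} ∋ x has {50, 51, 52, 53} ∩ (A ∖ {50}) = ∅, so x is NOT a limit point.
  x = 51: opens ∋ x are {50, 51, 52, 53}; each meets A ∖ {51}, so x IS a limit point.
  x = 52: open {52, 53} ∋ x has {52, 53} ∩ (A ∖ {52}) = ∅, so x is NOT a limit point.
  x = 53: open {53} ∋ x has {53} ∩ (A ∖ {53}) = ∅, so x is NOT a limit point.
Collecting: A' = {51}.


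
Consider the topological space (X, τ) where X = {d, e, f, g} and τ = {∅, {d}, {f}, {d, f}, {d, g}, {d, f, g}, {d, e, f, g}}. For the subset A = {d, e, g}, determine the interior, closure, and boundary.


int(A) = {d, g}, cl(A) = {d, e, g}, ∂A = {e}.

Closed sets in (X, τ) are complements of opens:
  closed(X, τ) = {∅, {e}, {e, f}, {e, g}, {d, e, g}, {e, f, g}, {d, e, f, g}}.
int(A) = ⋃ {U ∈ τ : U ⊆ A}. Opens contained in A: ∅, {d}, {d, g}.
Taking the union of these: int(A) = {d, g}.
cl(A) = ⋂ {C closed : A ⊆ C}. Closed sets containing A: {d, e, g}, {d, e, f, g}.
Intersecting these: cl(A) = {d, e, g}.
∂A = cl(A) ∖ int(A) = {d, e, g} ∖ {d, g} = {e}.


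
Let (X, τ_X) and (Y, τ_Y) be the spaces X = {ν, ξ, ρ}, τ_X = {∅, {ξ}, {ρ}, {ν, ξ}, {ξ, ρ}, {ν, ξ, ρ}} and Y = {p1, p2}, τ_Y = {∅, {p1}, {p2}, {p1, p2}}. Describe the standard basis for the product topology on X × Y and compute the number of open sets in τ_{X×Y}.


Basis B = {∅ × ∅, {ξ} × {p1}, {ξ} × {p2}, {ρ} × {p1}, {ρ} × {p2}, {ν, ξ} × {p1}, {ν, ξ} × {p2}, {ξ} × {p1, p2}, {ξ, ρ} × {p1}, {ξ, ρ} × {p2}, {ρ} × {p1, p2}, {ν, ξ, ρ} × {p1}, {ν, ξ, ρ} × {p2}, {ν, ξ} × {p1, p2}, {ξ, ρ} × {p1, p2}, {ν, ξ, ρ} × {p1, p2}}; |τ_{X×Y}| = 36.

Enumerate products U × V with U ∈ τ_X, V ∈ τ_Y (deduplicated):
  ∅ × ∅ = {} (∅)
  {ξ} × {p1} = {(ξ,p1)}
  {ξ} × {p2} = {(ξ,p2)}
  {ρ} × {p1} = {(ρ,p1)}
  {ρ} × {p2} = {(ρ,p2)}
  {ν, ξ} × {p1} = {(ν,p1), (ξ,p1)}
  {ν, ξ} × {p2} = {(ν,p2), (ξ,p2)}
  {ξ} × {p1, p2} = {(ξ,p1), (ξ,p2)}
  {ξ, ρ} × {p1} = {(ξ,p1), (ρ,p1)}
  {ξ, ρ} × {p2} = {(ξ,p2), (ρ,p2)}
  {ρ} × {p1, p2} = {(ρ,p1), (ρ,p2)}
  {ν, ξ, ρ} × {p1} = {(ν,p1), (ξ,p1), (ρ,p1)}
  {ν, ξ, ρ} × {p2} = {(ν,p2), (ξ,p2), (ρ,p2)}
  {ν, ξ} × {p1, p2} = {(ν,p1), (ν,p2), (ξ,p1), (ξ,p2)}
  {ξ, ρ} × {p1, p2} = {(ξ,p1), (ξ,p2), (ρ,p1), (ρ,p2)}
  {ν, ξ, ρ} × {p1, p2} = {(ν,p1), (ν,p2), (ξ,p1), (ξ,p2), (ρ,p1), (ρ,p2)}
These 16 distinct sets form the basis B.
Close under arbitrary unions to get τ_{X×Y}; counting gives |τ_{X×Y}| = 36.


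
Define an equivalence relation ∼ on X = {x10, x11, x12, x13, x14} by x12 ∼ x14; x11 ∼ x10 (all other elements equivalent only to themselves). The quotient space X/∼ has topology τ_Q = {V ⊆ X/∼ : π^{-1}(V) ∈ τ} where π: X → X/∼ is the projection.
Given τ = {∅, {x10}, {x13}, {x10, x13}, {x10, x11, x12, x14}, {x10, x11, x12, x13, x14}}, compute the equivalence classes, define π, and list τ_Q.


X/∼ = {[x10=x11], [x12=x14], [x13]}; |τ_Q| = 4.

Equivalence classes: [x10=x11], [x12=x14], [x13].
Quotient map π: X → X/∼ sends x10 ↦ [x10=x11], x11 ↦ [x10=x11], x12 ↦ [x12=x14], x13 ↦ [x13], x14 ↦ [x12=x14].
For each subset V ⊆ X/∼, compute π^{-1}(V) ⊆ X and check whether π^{-1}(V) ∈ τ. V is open in τ_Q iff π^{-1}(V) ∈ τ.
  V = {}: π^{-1}(V) = ∅ ∈ τ ✓.
  V = {[x10=x11]}: π^{-1}(V) = {x10, x11} ∉ τ ✗.
  V = {[x12=x14]}: π^{-1}(V) = {x12, x14} ∉ τ ✗.
  V = {[x10=x11], [x12=x14]}: π^{-1}(V) = {x10, x11, x12, x14} ∈ τ ✓.
  V = {[x13]}: π^{-1}(V) = {x13} ∈ τ ✓.
  V = {[x10=x11], [x13]}: π^{-1}(V) = {x10, x11, x13} ∉ τ ✗.
  V = {[x12=x14], [x13]}: π^{-1}(V) = {x12, x13, x14} ∉ τ ✗.
  V = {[x10=x11], [x12=x14], [x13]}: π^{-1}(V) = {x10, x11, x12, x13, x14} ∈ τ ✓.
Open sets in the quotient: τ_Q = {{}, {[x10=x11], [x12=x14]}, {[x13]}, {[x10=x11], [x12=x14], [x13]}} (4 elements).


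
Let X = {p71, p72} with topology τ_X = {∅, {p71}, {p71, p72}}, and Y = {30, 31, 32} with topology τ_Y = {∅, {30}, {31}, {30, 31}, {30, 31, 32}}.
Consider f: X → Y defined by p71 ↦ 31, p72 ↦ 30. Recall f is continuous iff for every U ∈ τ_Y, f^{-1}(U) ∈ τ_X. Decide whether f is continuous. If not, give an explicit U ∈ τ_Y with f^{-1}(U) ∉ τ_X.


f is NOT continuous.

Compute f^{-1}(U) for each U ∈ τ_Y:
  U = ∅: f^{-1}(U) = ∅ ∈ τ_X ✓.
  U = {30}: f^{-1}(U) = {p72} ∉ τ_X ✗.
  U = {31}: f^{-1}(U) = {p71} ∈ τ_X ✓.
  U = {30, 31}: f^{-1}(U) = {p71, p72} ∈ τ_X ✓.
  U = {30, 31, 32}: f^{-1}(U) = {p71, p72} ∈ τ_X ✓.
Found U = {30} with f^{-1}(U) = {p72} not in τ_X. Therefore f is NOT continuous.


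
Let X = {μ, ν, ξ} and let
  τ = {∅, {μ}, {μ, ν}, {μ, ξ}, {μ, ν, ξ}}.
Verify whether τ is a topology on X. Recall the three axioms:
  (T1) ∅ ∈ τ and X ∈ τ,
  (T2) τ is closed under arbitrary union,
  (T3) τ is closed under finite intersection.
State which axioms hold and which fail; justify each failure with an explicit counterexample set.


τ IS a topology on X.

Axiom (T1): ∅ ∈ τ? Yes; X ∈ τ? Yes.
Axiom (T2/T3): check pairwise unions and intersections of members of τ.
All pairwise intersections and unions checked — each lies in τ. Therefore τ satisfies (T1), (T2), (T3): it IS a topology on X.


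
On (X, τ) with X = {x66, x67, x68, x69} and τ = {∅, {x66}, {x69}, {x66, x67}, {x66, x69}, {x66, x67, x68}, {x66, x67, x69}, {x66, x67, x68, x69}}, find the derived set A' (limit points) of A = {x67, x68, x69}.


A' = {x68}

For each x ∈ X, list the open sets U ∈ τ with x ∈ U, then check whether U ∩ (A ∖ {x}) ≠ ∅ for every such U.
  x = x66: open {x66} ∋ x has {x66} ∩ (A ∖ {x66}) = ∅, so x is NOT a limit point.
  x = x67: open {x66, x67} ∋ x has {x66, x67} ∩ (A ∖ {x67}) = ∅, so x is NOT a limit point.
  x = x68: opens ∋ x are {x66, x67, x68}, {x66, x67, x68, x69}; each meets A ∖ {x68}, so x IS a limit point.
  x = x69: open {x69} ∋ x has {x69} ∩ (A ∖ {x69}) = ∅, so x is NOT a limit point.
Collecting: A' = {x68}.


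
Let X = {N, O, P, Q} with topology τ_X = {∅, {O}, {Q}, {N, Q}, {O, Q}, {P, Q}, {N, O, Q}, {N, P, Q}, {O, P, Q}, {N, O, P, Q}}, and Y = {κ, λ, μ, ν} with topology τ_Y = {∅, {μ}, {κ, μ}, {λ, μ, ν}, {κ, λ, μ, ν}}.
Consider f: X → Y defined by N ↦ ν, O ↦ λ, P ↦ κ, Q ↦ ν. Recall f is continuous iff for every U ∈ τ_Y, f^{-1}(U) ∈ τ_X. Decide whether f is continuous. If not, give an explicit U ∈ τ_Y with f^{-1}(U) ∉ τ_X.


f is NOT continuous.

Compute f^{-1}(U) for each U ∈ τ_Y:
  U = ∅: f^{-1}(U) = ∅ ∈ τ_X ✓.
  U = {μ}: f^{-1}(U) = ∅ ∈ τ_X ✓.
  U = {κ, μ}: f^{-1}(U) = {P} ∉ τ_X ✗.
  U = {λ, μ, ν}: f^{-1}(U) = {N, O, Q} ∈ τ_X ✓.
  U = {κ, λ, μ, ν}: f^{-1}(U) = {N, O, P, Q} ∈ τ_X ✓.
Found U = {κ, μ} with f^{-1}(U) = {P} not in τ_X. Therefore f is NOT continuous.


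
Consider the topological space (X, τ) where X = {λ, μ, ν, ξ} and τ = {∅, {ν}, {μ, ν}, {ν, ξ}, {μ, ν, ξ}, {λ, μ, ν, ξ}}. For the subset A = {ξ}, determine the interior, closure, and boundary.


int(A) = ∅, cl(A) = {λ, ξ}, ∂A = {λ, ξ}.

Closed sets in (X, τ) are complements of opens:
  closed(X, τ) = {∅, {λ}, {λ, μ}, {λ, ξ}, {λ, μ, ξ}, {λ, μ, ν, ξ}}.
int(A) = ⋃ {U ∈ τ : U ⊆ A}. Opens contained in A: ∅.
Taking the union of these: int(A) = ∅.
cl(A) = ⋂ {C closed : A ⊆ C}. Closed sets containing A: {λ, ξ}, {λ, μ, ξ}, {λ, μ, ν, ξ}.
Intersecting these: cl(A) = {λ, ξ}.
∂A = cl(A) ∖ int(A) = {λ, ξ} ∖ ∅ = {λ, ξ}.


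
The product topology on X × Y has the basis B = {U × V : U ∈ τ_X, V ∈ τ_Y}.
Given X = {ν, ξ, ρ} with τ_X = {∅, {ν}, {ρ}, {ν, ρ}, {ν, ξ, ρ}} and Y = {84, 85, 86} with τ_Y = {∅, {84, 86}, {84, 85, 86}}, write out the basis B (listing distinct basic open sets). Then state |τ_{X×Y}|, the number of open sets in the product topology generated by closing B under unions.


Basis B = {∅ × ∅, {ν} × {84, 86}, {ρ} × {84, 86}, {ν} × {84, 85, 86}, {ρ} × {84, 85, 86}, {ν, ρ} × {84, 86}, {ν, ρ} × {84, 85, 86}, {ν, ξ, ρ} × {84, 86}, {ν, ξ, ρ} × {84, 85, 86}}; |τ_{X×Y}| = 14.

Enumerate products U × V with U ∈ τ_X, V ∈ τ_Y (deduplicated):
  ∅ × ∅ = {} (∅)
  {ν} × {84, 86} = {(ν,84), (ν,86)}
  {ρ} × {84, 86} = {(ρ,84), (ρ,86)}
  {ν} × {84, 85, 86} = {(ν,84), (ν,85), (ν,86)}
  {ρ} × {84, 85, 86} = {(ρ,84), (ρ,85), (ρ,86)}
  {ν, ρ} × {84, 86} = {(ν,84), (ν,86), (ρ,84), (ρ,86)}
  {ν, ρ} × {84, 85, 86} = {(ν,84), (ν,85), (ν,86), (ρ,84), (ρ,85), (ρ,86)}
  {ν, ξ, ρ} × {84, 86} = {(ν,84), (ν,86), (ξ,84), (ξ,86), (ρ,84), (ρ,86)}
  {ν, ξ, ρ} × {84, 85, 86} = {(ν,84), (ν,85), (ν,86), (ξ,84), (ξ,85), (ξ,86), (ρ,84), (ρ,85), (ρ,86)}
These 9 distinct sets form the basis B.
Close under arbitrary unions to get τ_{X×Y}; counting gives |τ_{X×Y}| = 14.


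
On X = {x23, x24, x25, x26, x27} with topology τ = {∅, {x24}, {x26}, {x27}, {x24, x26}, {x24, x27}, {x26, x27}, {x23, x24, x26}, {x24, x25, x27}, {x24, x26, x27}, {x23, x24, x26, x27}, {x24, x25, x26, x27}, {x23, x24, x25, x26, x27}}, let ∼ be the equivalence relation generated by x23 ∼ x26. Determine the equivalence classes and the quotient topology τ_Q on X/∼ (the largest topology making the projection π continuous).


X/∼ = {[x23=x26], [x24], [x25], [x27]}; |τ_Q| = 8.

Equivalence classes: [x23=x26], [x24], [x25], [x27].
Quotient map π: X → X/∼ sends x23 ↦ [x23=x26], x24 ↦ [x24], x25 ↦ [x25], x26 ↦ [x23=x26], x27 ↦ [x27].
For each subset V ⊆ X/∼, compute π^{-1}(V) ⊆ X and check whether π^{-1}(V) ∈ τ. V is open in τ_Q iff π^{-1}(V) ∈ τ.
  V = {}: π^{-1}(V) = ∅ ∈ τ ✓.
  V = {[x23=x26]}: π^{-1}(V) = {x23, x26} ∉ τ ✗.
  V = {[x24]}: π^{-1}(V) = {x24} ∈ τ ✓.
  V = {[x23=x26], [x24]}: π^{-1}(V) = {x23, x24, x26} ∈ τ ✓.
  V = {[x25]}: π^{-1}(V) = {x25} ∉ τ ✗.
  V = {[x23=x26], [x25]}: π^{-1}(V) = {x23, x25, x26} ∉ τ ✗.
  V = {[x24], [x25]}: π^{-1}(V) = {x24, x25} ∉ τ ✗.
  V = {[x23=x26], [x24], [x25]}: π^{-1}(V) = {x23, x24, x25, x26} ∉ τ ✗.
  V = {[x27]}: π^{-1}(V) = {x27} ∈ τ ✓.
  V = {[x23=x26], [x27]}: π^{-1}(V) = {x23, x26, x27} ∉ τ ✗.
  V = {[x24], [x27]}: π^{-1}(V) = {x24, x27} ∈ τ ✓.
  V = {[x23=x26], [x24], [x27]}: π^{-1}(V) = {x23, x24, x26, x27} ∈ τ ✓.
  V = {[x25], [x27]}: π^{-1}(V) = {x25, x27} ∉ τ ✗.
  V = {[x23=x26], [x25], [x27]}: π^{-1}(V) = {x23, x25, x26, x27} ∉ τ ✗.
  V = {[x24], [x25], [x27]}: π^{-1}(V) = {x24, x25, x27} ∈ τ ✓.
  V = {[x23=x26], [x24], [x25], [x27]}: π^{-1}(V) = {x23, x24, x25, x26, x27} ∈ τ ✓.
Open sets in the quotient: τ_Q = {{}, {[x24]}, {[x23=x26], [x24]}, {[x27]}, {[x24], [x27]}, {[x23=x26], [x24], [x27]}, {[x24], [x25], [x27]}, {[x23=x26], [x24], [x25], [x27]}} (8 elements).


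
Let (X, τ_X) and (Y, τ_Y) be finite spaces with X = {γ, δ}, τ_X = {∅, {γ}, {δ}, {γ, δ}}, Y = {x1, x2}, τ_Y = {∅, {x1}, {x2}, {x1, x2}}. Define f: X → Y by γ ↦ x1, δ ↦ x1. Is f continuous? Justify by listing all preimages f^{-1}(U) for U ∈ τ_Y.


f IS continuous.

Compute f^{-1}(U) for each U ∈ τ_Y:
  U = ∅: f^{-1}(U) = ∅ ∈ τ_X ✓.
  U = {x1}: f^{-1}(U) = {γ, δ} ∈ τ_X ✓.
  U = {x2}: f^{-1}(U) = ∅ ∈ τ_X ✓.
  U = {x1, x2}: f^{-1}(U) = {γ, δ} ∈ τ_X ✓.
Every preimage lies in τ_X, so f IS continuous.


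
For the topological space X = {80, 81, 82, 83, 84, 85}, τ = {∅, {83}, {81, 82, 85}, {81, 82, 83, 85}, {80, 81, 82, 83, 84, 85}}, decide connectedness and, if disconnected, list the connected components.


(X, τ) is connected.

Find clopen sets (U ∈ τ with X ∖ U ∈ τ):
  U = ∅, X ∖ U = {80, 81, 82, 83, 84, 85} — both open, so U is clopen.
  U = {80, 81, 82, 83, 84, 85}, X ∖ U = ∅ — both open, so U is clopen.
Only trivial clopens (∅ and X) exist, so (X, τ) is connected.
Compute connected components by grouping points that agree on all clopens:
  component: {80, 81, 82, 83, 84, 85}


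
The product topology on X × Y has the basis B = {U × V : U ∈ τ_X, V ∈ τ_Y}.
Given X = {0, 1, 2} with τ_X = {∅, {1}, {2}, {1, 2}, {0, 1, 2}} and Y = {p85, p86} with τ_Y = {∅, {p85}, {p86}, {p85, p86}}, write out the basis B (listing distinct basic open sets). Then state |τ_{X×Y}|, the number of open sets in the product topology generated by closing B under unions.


Basis B = {∅ × ∅, {1} × {p85}, {1} × {p86}, {2} × {p85}, {2} × {p86}, {1} × {p85, p86}, {1, 2} × {p85}, {1, 2} × {p86}, {2} × {p85, p86}, {0, 1, 2} × {p85}, {0, 1, 2} × {p86}, {1, 2} × {p85, p86}, {0, 1, 2} × {p85, p86}}; |τ_{X×Y}| = 25.

Enumerate products U × V with U ∈ τ_X, V ∈ τ_Y (deduplicated):
  ∅ × ∅ = {} (∅)
  {1} × {p85} = {(1,p85)}
  {1} × {p86} = {(1,p86)}
  {2} × {p85} = {(2,p85)}
  {2} × {p86} = {(2,p86)}
  {1} × {p85, p86} = {(1,p85), (1,p86)}
  {1, 2} × {p85} = {(1,p85), (2,p85)}
  {1, 2} × {p86} = {(1,p86), (2,p86)}
  {2} × {p85, p86} = {(2,p85), (2,p86)}
  {0, 1, 2} × {p85} = {(0,p85), (1,p85), (2,p85)}
  {0, 1, 2} × {p86} = {(0,p86), (1,p86), (2,p86)}
  {1, 2} × {p85, p86} = {(1,p85), (1,p86), (2,p85), (2,p86)}
  {0, 1, 2} × {p85, p86} = {(0,p85), (0,p86), (1,p85), (1,p86), (2,p85), (2,p86)}
These 13 distinct sets form the basis B.
Close under arbitrary unions to get τ_{X×Y}; counting gives |τ_{X×Y}| = 25.


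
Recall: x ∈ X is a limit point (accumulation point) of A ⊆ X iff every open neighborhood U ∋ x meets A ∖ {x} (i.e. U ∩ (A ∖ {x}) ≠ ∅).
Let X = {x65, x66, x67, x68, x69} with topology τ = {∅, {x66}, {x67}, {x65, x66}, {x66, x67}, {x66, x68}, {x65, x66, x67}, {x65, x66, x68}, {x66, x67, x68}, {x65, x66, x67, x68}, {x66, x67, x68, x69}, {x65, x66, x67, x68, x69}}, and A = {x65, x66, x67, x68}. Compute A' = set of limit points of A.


A' = {x65, x68, x69}

For each x ∈ X, list the open sets U ∈ τ with x ∈ U, then check whether U ∩ (A ∖ {x}) ≠ ∅ for every such U.
  x = x65: opens ∋ x are {x65, x66}, {x65, x66, x67}, {x65, x66, x68}, {x65, x66, x67, x68}, {x65, x66, x67, x68, x69}; each meets A ∖ {x65}, so x IS a limit point.
  x = x66: open {x66} ∋ x has {x66} ∩ (A ∖ {x66}) = ∅, so x is NOT a limit point.
  x = x67: open {x67} ∋ x has {x67} ∩ (A ∖ {x67}) = ∅, so x is NOT a limit point.
  x = x68: opens ∋ x are {x66, x68}, {x65, x66, x68}, {x66, x67, x68}, {x65, x66, x67, x68}, {x66, x67, x68, x69}, {x65, x66, x67, x68, x69}; each meets A ∖ {x68}, so x IS a limit point.
  x = x69: opens ∋ x are {x66, x67, x68, x69}, {x65, x66, x67, x68, x69}; each meets A ∖ {x69}, so x IS a limit point.
Collecting: A' = {x65, x68, x69}.


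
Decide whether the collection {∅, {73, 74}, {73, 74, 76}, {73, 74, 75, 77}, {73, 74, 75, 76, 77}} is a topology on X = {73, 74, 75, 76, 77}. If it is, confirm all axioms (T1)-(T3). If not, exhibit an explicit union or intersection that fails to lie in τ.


τ IS a topology on X.

Axiom (T1): ∅ ∈ τ? Yes; X ∈ τ? Yes.
Axiom (T2/T3): check pairwise unions and intersections of members of τ.
All pairwise intersections and unions checked — each lies in τ. Therefore τ satisfies (T1), (T2), (T3): it IS a topology on X.


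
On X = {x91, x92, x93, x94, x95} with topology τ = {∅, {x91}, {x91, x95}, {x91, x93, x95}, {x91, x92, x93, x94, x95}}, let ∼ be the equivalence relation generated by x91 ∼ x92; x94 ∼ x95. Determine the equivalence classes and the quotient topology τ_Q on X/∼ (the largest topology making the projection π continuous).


X/∼ = {[x91=x92], [x93], [x94=x95]}; |τ_Q| = 2.

Equivalence classes: [x91=x92], [x93], [x94=x95].
Quotient map π: X → X/∼ sends x91 ↦ [x91=x92], x92 ↦ [x91=x92], x93 ↦ [x93], x94 ↦ [x94=x95], x95 ↦ [x94=x95].
For each subset V ⊆ X/∼, compute π^{-1}(V) ⊆ X and check whether π^{-1}(V) ∈ τ. V is open in τ_Q iff π^{-1}(V) ∈ τ.
  V = {}: π^{-1}(V) = ∅ ∈ τ ✓.
  V = {[x91=x92]}: π^{-1}(V) = {x91, x92} ∉ τ ✗.
  V = {[x93]}: π^{-1}(V) = {x93} ∉ τ ✗.
  V = {[x91=x92], [x93]}: π^{-1}(V) = {x91, x92, x93} ∉ τ ✗.
  V = {[x94=x95]}: π^{-1}(V) = {x94, x95} ∉ τ ✗.
  V = {[x91=x92], [x94=x95]}: π^{-1}(V) = {x91, x92, x94, x95} ∉ τ ✗.
  V = {[x93], [x94=x95]}: π^{-1}(V) = {x93, x94, x95} ∉ τ ✗.
  V = {[x91=x92], [x93], [x94=x95]}: π^{-1}(V) = {x91, x92, x93, x94, x95} ∈ τ ✓.
Open sets in the quotient: τ_Q = {{}, {[x91=x92], [x93], [x94=x95]}} (2 elements).


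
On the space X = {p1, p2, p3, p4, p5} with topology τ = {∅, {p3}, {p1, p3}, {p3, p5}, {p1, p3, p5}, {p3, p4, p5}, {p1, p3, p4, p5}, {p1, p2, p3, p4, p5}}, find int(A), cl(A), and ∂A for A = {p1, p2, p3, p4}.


int(A) = {p1, p3}, cl(A) = {p1, p2, p3, p4, p5}, ∂A = {p2, p4, p5}.

Closed sets in (X, τ) are complements of opens:
  closed(X, τ) = {∅, {p2}, {p1, p2}, {p2, p4}, {p1, p2, p4}, {p2, p4, p5}, {p1, p2, p4, p5}, {p1, p2, p3, p4, p5}}.
int(A) = ⋃ {U ∈ τ : U ⊆ A}. Opens contained in A: ∅, {p3}, {p1, p3}.
Taking the union of these: int(A) = {p1, p3}.
cl(A) = ⋂ {C closed : A ⊆ C}. Closed sets containing A: {p1, p2, p3, p4, p5}.
Intersecting these: cl(A) = {p1, p2, p3, p4, p5}.
∂A = cl(A) ∖ int(A) = {p1, p2, p3, p4, p5} ∖ {p1, p3} = {p2, p4, p5}.


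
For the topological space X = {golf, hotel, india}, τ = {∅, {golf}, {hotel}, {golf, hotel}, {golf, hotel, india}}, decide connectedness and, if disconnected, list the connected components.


(X, τ) is connected.

Find clopen sets (U ∈ τ with X ∖ U ∈ τ):
  U = ∅, X ∖ U = {golf, hotel, india} — both open, so U is clopen.
  U = {golf, hotel, india}, X ∖ U = ∅ — both open, so U is clopen.
Only trivial clopens (∅ and X) exist, so (X, τ) is connected.
Compute connected components by grouping points that agree on all clopens:
  component: {golf, hotel, india}


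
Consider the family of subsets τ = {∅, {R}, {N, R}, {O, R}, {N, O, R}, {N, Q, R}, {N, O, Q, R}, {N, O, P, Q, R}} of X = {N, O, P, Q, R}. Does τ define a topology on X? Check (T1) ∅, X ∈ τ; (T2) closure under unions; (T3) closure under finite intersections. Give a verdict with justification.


τ IS a topology on X.

Axiom (T1): ∅ ∈ τ? Yes; X ∈ τ? Yes.
Axiom (T2/T3): check pairwise unions and intersections of members of τ.
All pairwise intersections and unions checked — each lies in τ. Therefore τ satisfies (T1), (T2), (T3): it IS a topology on X.


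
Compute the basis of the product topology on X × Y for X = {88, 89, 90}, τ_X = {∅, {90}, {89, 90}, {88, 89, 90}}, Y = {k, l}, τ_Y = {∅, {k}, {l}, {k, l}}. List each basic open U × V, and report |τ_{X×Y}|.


Basis B = {∅ × ∅, {90} × {k}, {90} × {l}, {89, 90} × {k}, {89, 90} × {l}, {90} × {k, l}, {88, 89, 90} × {k}, {88, 89, 90} × {l}, {89, 90} × {k, l}, {88, 89, 90} × {k, l}}; |τ_{X×Y}| = 16.

Enumerate products U × V with U ∈ τ_X, V ∈ τ_Y (deduplicated):
  ∅ × ∅ = {} (∅)
  {90} × {k} = {(90,k)}
  {90} × {l} = {(90,l)}
  {89, 90} × {k} = {(89,k), (90,k)}
  {89, 90} × {l} = {(89,l), (90,l)}
  {90} × {k, l} = {(90,k), (90,l)}
  {88, 89, 90} × {k} = {(88,k), (89,k), (90,k)}
  {88, 89, 90} × {l} = {(88,l), (89,l), (90,l)}
  {89, 90} × {k, l} = {(89,k), (89,l), (90,k), (90,l)}
  {88, 89, 90} × {k, l} = {(88,k), (88,l), (89,k), (89,l), (90,k), (90,l)}
These 10 distinct sets form the basis B.
Close under arbitrary unions to get τ_{X×Y}; counting gives |τ_{X×Y}| = 16.


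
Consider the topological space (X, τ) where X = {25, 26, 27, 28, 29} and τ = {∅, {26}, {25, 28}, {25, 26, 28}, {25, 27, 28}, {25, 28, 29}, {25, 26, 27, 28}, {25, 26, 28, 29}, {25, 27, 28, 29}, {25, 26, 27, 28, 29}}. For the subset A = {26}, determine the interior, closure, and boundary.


int(A) = {26}, cl(A) = {26}, ∂A = ∅.

Closed sets in (X, τ) are complements of opens:
  closed(X, τ) = {∅, {26}, {27}, {29}, {26, 27}, {26, 29}, {27, 29}, {26, 27, 29}, {25, 27, 28, 29}, {25, 26, 27, 28, 29}}.
int(A) = ⋃ {U ∈ τ : U ⊆ A}. Opens contained in A: ∅, {26}.
Taking the union of these: int(A) = {26}.
cl(A) = ⋂ {C closed : A ⊆ C}. Closed sets containing A: {26}, {26, 27}, {26, 29}, {26, 27, 29}, {25, 26, 27, 28, 29}.
Intersecting these: cl(A) = {26}.
∂A = cl(A) ∖ int(A) = {26} ∖ {26} = ∅.


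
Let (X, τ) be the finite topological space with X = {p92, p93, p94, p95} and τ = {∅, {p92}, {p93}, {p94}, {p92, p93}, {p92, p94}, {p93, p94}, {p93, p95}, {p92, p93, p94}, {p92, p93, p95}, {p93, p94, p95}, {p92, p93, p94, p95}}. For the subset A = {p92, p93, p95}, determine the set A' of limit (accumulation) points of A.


A' = {p95}

For each x ∈ X, list the open sets U ∈ τ with x ∈ U, then check whether U ∩ (A ∖ {x}) ≠ ∅ for every such U.
  x = p92: open {p92} ∋ x has {p92} ∩ (A ∖ {p92}) = ∅, so x is NOT a limit point.
  x = p93: open {p93} ∋ x has {p93} ∩ (A ∖ {p93}) = ∅, so x is NOT a limit point.
  x = p94: open {p94} ∋ x has {p94} ∩ (A ∖ {p94}) = ∅, so x is NOT a limit point.
  x = p95: opens ∋ x are {p93, p95}, {p92, p93, p95}, {p93, p94, p95}, {p92, p93, p94, p95}; each meets A ∖ {p95}, so x IS a limit point.
Collecting: A' = {p95}.


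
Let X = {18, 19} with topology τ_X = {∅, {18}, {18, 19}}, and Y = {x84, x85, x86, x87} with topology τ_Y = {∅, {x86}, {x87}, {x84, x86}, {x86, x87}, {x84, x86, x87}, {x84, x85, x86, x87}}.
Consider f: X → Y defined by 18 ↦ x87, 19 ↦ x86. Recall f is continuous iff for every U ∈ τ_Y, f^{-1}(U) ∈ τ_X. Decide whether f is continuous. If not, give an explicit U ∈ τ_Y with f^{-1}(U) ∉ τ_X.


f is NOT continuous.

Compute f^{-1}(U) for each U ∈ τ_Y:
  U = ∅: f^{-1}(U) = ∅ ∈ τ_X ✓.
  U = {x86}: f^{-1}(U) = {19} ∉ τ_X ✗.
  U = {x87}: f^{-1}(U) = {18} ∈ τ_X ✓.
  U = {x84, x86}: f^{-1}(U) = {19} ∉ τ_X ✗.
  U = {x86, x87}: f^{-1}(U) = {18, 19} ∈ τ_X ✓.
  U = {x84, x86, x87}: f^{-1}(U) = {18, 19} ∈ τ_X ✓.
  U = {x84, x85, x86, x87}: f^{-1}(U) = {18, 19} ∈ τ_X ✓.
Found U = {x86} with f^{-1}(U) = {19} not in τ_X. Therefore f is NOT continuous.


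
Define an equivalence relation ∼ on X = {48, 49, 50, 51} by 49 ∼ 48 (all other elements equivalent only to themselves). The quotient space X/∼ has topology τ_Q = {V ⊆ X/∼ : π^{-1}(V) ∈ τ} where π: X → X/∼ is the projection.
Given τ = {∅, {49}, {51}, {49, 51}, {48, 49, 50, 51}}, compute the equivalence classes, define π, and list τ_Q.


X/∼ = {[48=49], [50], [51]}; |τ_Q| = 3.

Equivalence classes: [48=49], [50], [51].
Quotient map π: X → X/∼ sends 48 ↦ [48=49], 49 ↦ [48=49], 50 ↦ [50], 51 ↦ [51].
For each subset V ⊆ X/∼, compute π^{-1}(V) ⊆ X and check whether π^{-1}(V) ∈ τ. V is open in τ_Q iff π^{-1}(V) ∈ τ.
  V = {}: π^{-1}(V) = ∅ ∈ τ ✓.
  V = {[48=49]}: π^{-1}(V) = {48, 49} ∉ τ ✗.
  V = {[50]}: π^{-1}(V) = {50} ∉ τ ✗.
  V = {[48=49], [50]}: π^{-1}(V) = {48, 49, 50} ∉ τ ✗.
  V = {[51]}: π^{-1}(V) = {51} ∈ τ ✓.
  V = {[48=49], [51]}: π^{-1}(V) = {48, 49, 51} ∉ τ ✗.
  V = {[50], [51]}: π^{-1}(V) = {50, 51} ∉ τ ✗.
  V = {[48=49], [50], [51]}: π^{-1}(V) = {48, 49, 50, 51} ∈ τ ✓.
Open sets in the quotient: τ_Q = {{}, {[51]}, {[48=49], [50], [51]}} (3 elements).


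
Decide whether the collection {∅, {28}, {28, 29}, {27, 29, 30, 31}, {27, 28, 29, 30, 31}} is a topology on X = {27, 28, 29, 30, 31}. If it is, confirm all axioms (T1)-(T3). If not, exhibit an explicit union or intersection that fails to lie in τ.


τ is NOT a topology on X.

Axiom (T1): ∅ ∈ τ? Yes; X ∈ τ? Yes.
Axiom (T2/T3): check pairwise unions and intersections of members of τ.
Counterexample for (T3): {28, 29} ∩ {27, 29, 30, 31} = {29} ∉ τ. Therefore τ is NOT a topology.


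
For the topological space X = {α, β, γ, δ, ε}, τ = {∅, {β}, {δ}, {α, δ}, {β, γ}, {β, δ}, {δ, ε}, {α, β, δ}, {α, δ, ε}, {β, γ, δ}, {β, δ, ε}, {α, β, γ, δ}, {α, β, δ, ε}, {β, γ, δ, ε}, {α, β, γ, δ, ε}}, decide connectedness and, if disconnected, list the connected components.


(X, τ) is disconnected; components = [{β, γ}, {α, δ, ε}].

Find clopen sets (U ∈ τ with X ∖ U ∈ τ):
  U = ∅, X ∖ U = {α, β, γ, δ, ε} — both open, so U is clopen.
  U = {β, γ}, X ∖ U = {α, δ, ε} — both open, so U is clopen.
  U = {α, δ, ε}, X ∖ U = {β, γ} — both open, so U is clopen.
  U = {α, β, γ, δ, ε}, X ∖ U = ∅ — both open, so U is clopen.
Nontrivial clopen(s) exist: e.g. {α, δ, ε}. So (X, τ) is disconnected.
Compute connected components by grouping points that agree on all clopens:
  component: {β, γ}
  component: {α, δ, ε}


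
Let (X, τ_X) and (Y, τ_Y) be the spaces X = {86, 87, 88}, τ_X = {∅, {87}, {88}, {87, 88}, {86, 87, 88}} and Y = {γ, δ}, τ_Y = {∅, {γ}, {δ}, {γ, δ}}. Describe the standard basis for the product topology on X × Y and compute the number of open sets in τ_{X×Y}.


Basis B = {∅ × ∅, {87} × {γ}, {87} × {δ}, {88} × {γ}, {88} × {δ}, {87} × {γ, δ}, {87, 88} × {γ}, {87, 88} × {δ}, {88} × {γ, δ}, {86, 87, 88} × {γ}, {86, 87, 88} × {δ}, {87, 88} × {γ, δ}, {86, 87, 88} × {γ, δ}}; |τ_{X×Y}| = 25.

Enumerate products U × V with U ∈ τ_X, V ∈ τ_Y (deduplicated):
  ∅ × ∅ = {} (∅)
  {87} × {γ} = {(87,γ)}
  {87} × {δ} = {(87,δ)}
  {88} × {γ} = {(88,γ)}
  {88} × {δ} = {(88,δ)}
  {87} × {γ, δ} = {(87,γ), (87,δ)}
  {87, 88} × {γ} = {(87,γ), (88,γ)}
  {87, 88} × {δ} = {(87,δ), (88,δ)}
  {88} × {γ, δ} = {(88,γ), (88,δ)}
  {86, 87, 88} × {γ} = {(86,γ), (87,γ), (88,γ)}
  {86, 87, 88} × {δ} = {(86,δ), (87,δ), (88,δ)}
  {87, 88} × {γ, δ} = {(87,γ), (87,δ), (88,γ), (88,δ)}
  {86, 87, 88} × {γ, δ} = {(86,γ), (86,δ), (87,γ), (87,δ), (88,γ), (88,δ)}
These 13 distinct sets form the basis B.
Close under arbitrary unions to get τ_{X×Y}; counting gives |τ_{X×Y}| = 25.


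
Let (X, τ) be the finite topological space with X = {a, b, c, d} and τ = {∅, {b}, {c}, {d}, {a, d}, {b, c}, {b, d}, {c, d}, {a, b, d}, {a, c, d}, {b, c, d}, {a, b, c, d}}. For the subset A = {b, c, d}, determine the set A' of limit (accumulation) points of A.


A' = {a}

For each x ∈ X, list the open sets U ∈ τ with x ∈ U, then check whether U ∩ (A ∖ {x}) ≠ ∅ for every such U.
  x = a: opens ∋ x are {a, d}, {a, b, d}, {a, c, d}, {a, b, c, d}; each meets A ∖ {a}, so x IS a limit point.
  x = b: open {b} ∋ x has {b} ∩ (A ∖ {b}) = ∅, so x is NOT a limit point.
  x = c: open {c} ∋ x has {c} ∩ (A ∖ {c}) = ∅, so x is NOT a limit point.
  x = d: open {d} ∋ x has {d} ∩ (A ∖ {d}) = ∅, so x is NOT a limit point.
Collecting: A' = {a}.


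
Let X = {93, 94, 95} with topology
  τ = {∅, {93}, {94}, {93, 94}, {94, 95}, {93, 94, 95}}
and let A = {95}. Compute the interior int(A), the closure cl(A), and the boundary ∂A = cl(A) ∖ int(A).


int(A) = ∅, cl(A) = {95}, ∂A = {95}.

Closed sets in (X, τ) are complements of opens:
  closed(X, τ) = {∅, {93}, {95}, {93, 95}, {94, 95}, {93, 94, 95}}.
int(A) = ⋃ {U ∈ τ : U ⊆ A}. Opens contained in A: ∅.
Taking the union of these: int(A) = ∅.
cl(A) = ⋂ {C closed : A ⊆ C}. Closed sets containing A: {95}, {93, 95}, {94, 95}, {93, 94, 95}.
Intersecting these: cl(A) = {95}.
∂A = cl(A) ∖ int(A) = {95} ∖ ∅ = {95}.


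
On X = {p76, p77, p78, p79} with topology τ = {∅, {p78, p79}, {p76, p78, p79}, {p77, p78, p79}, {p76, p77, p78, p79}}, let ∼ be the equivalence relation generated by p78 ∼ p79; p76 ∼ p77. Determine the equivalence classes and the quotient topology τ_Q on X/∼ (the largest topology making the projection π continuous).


X/∼ = {[p76=p77], [p78=p79]}; |τ_Q| = 3.

Equivalence classes: [p76=p77], [p78=p79].
Quotient map π: X → X/∼ sends p76 ↦ [p76=p77], p77 ↦ [p76=p77], p78 ↦ [p78=p79], p79 ↦ [p78=p79].
For each subset V ⊆ X/∼, compute π^{-1}(V) ⊆ X and check whether π^{-1}(V) ∈ τ. V is open in τ_Q iff π^{-1}(V) ∈ τ.
  V = {}: π^{-1}(V) = ∅ ∈ τ ✓.
  V = {[p76=p77]}: π^{-1}(V) = {p76, p77} ∉ τ ✗.
  V = {[p78=p79]}: π^{-1}(V) = {p78, p79} ∈ τ ✓.
  V = {[p76=p77], [p78=p79]}: π^{-1}(V) = {p76, p77, p78, p79} ∈ τ ✓.
Open sets in the quotient: τ_Q = {{}, {[p78=p79]}, {[p76=p77], [p78=p79]}} (3 elements).


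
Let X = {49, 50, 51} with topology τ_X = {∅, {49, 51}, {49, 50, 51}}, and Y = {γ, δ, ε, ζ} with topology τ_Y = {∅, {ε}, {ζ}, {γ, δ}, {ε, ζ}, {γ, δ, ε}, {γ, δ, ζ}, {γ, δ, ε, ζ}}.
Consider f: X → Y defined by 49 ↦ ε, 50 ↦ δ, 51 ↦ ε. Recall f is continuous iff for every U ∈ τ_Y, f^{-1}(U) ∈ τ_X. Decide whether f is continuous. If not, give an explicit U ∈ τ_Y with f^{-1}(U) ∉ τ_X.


f is NOT continuous.

Compute f^{-1}(U) for each U ∈ τ_Y:
  U = ∅: f^{-1}(U) = ∅ ∈ τ_X ✓.
  U = {ε}: f^{-1}(U) = {49, 51} ∈ τ_X ✓.
  U = {ζ}: f^{-1}(U) = ∅ ∈ τ_X ✓.
  U = {γ, δ}: f^{-1}(U) = {50} ∉ τ_X ✗.
  U = {ε, ζ}: f^{-1}(U) = {49, 51} ∈ τ_X ✓.
  U = {γ, δ, ε}: f^{-1}(U) = {49, 50, 51} ∈ τ_X ✓.
  U = {γ, δ, ζ}: f^{-1}(U) = {50} ∉ τ_X ✗.
  U = {γ, δ, ε, ζ}: f^{-1}(U) = {49, 50, 51} ∈ τ_X ✓.
Found U = {γ, δ} with f^{-1}(U) = {50} not in τ_X. Therefore f is NOT continuous.


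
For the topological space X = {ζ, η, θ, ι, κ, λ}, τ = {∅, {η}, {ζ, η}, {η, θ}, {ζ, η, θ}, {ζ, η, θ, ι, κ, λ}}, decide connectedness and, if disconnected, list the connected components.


(X, τ) is connected.

Find clopen sets (U ∈ τ with X ∖ U ∈ τ):
  U = ∅, X ∖ U = {ζ, η, θ, ι, κ, λ} — both open, so U is clopen.
  U = {ζ, η, θ, ι, κ, λ}, X ∖ U = ∅ — both open, so U is clopen.
Only trivial clopens (∅ and X) exist, so (X, τ) is connected.
Compute connected components by grouping points that agree on all clopens:
  component: {ζ, η, θ, ι, κ, λ}
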